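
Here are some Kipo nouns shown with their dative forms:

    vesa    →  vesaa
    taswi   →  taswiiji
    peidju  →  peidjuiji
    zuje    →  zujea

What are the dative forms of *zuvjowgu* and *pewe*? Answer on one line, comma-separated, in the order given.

Looking at the last vowel of each stem: -iji when the last vowel of the stem is a high vowel (*taswi*, *peidju*); -a when the last vowel of the stem is a non-high vowel (*vesa*, *zuje*).
The last vowel of *zuvjowgu* is /u/, which is a high vowel, so the suffix is -iji, giving *zuvjowguiji*.
*pewe*: last vowel = /e/, a non-high vowel → -a → *pewea*.

zuvjowguiji, pewea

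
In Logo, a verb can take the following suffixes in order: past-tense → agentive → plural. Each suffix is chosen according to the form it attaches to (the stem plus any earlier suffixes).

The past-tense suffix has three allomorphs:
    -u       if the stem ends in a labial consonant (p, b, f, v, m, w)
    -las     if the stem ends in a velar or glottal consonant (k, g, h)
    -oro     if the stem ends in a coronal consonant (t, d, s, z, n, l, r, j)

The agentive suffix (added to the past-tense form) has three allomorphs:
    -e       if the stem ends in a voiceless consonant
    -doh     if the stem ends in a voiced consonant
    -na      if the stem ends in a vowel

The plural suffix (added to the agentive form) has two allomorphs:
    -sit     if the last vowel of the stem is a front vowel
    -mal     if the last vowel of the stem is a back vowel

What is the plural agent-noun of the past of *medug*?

meduglasesit

*medug* — final consonant /g/ (velar/glottal) → -las → *meduglas*.
The final sound of the past-tense form *meduglas* is /s/, which is a voiceless consonant, so the agentive suffix is -e, giving *meduglase*.
Since the last vowel of the agentive form *meduglase* is /e/ (a front vowel), it takes -sit, giving *meduglasesit*.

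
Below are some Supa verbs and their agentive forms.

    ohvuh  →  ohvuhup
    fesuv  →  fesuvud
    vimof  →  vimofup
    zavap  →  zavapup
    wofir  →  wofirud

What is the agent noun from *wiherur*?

The suffix is conditioned by the final consonant: -up when the stem ends in a voiceless consonant (*ohvuh*, *vimof*, *zavap*); -ud when the stem ends in a voiced consonant (*fesuv*, *wofir*).
Since the final consonant of *wiherur* is /r/ (voiced), it takes -ud, giving *wiherurud*.

wiherurud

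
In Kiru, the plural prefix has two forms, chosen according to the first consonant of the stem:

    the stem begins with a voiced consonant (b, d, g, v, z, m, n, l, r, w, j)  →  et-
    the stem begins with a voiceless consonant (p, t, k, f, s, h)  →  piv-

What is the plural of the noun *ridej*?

etridej

*ridej* — first consonant /r/ (voiced) → et- → *etridej*.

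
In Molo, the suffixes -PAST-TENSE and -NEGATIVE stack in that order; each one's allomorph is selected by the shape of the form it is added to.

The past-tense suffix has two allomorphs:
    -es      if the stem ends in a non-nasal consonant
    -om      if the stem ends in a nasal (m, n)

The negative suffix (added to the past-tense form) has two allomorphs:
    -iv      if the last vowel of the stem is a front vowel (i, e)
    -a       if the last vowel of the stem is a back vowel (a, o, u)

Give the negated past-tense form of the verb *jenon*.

Since the final consonant of *jenon* is /n/ (a nasal), it takes -om, giving *jenonom*.
The past-tense form *jenonom* — last vowel /o/ (a back vowel) → -a → *jenonoma*.

jenonoma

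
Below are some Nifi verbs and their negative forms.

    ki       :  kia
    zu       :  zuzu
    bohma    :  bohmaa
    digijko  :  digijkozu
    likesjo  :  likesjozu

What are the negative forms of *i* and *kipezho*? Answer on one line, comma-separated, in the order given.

The pattern is rounding harmony: -zu when the last vowel of the stem is a rounded vowel (*zu*, *digijko*, *likesjo*); -a when the last vowel of the stem is an unrounded vowel (*ki*, *bohma*).
The last vowel of *i* is /i/, which is an unrounded vowel, so the suffix is -a, giving *ia*.
The last vowel of *kipezho* is /o/, which is a rounded vowel, so the suffix is -zu, giving *kipezhozu*.

ia, kipezhozu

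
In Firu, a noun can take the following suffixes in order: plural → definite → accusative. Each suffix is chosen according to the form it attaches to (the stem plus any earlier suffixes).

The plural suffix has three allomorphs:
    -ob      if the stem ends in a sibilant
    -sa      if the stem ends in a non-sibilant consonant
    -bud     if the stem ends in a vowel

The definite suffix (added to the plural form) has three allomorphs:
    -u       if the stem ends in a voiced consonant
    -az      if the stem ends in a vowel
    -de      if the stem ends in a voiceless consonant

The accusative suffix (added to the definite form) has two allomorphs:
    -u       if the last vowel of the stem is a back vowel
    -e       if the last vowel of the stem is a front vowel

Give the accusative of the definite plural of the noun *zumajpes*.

zumajpesobuu

Since the final sound of *zumajpes* is /s/ (a sibilant), it takes -ob, giving *zumajpesob*.
Since the final sound of the plural form *zumajpesob* is /b/ (a voiced consonant), it takes -u, giving *zumajpesobu*.
The definite form *zumajpesobu* — last vowel /u/ (a back vowel) → -u → *zumajpesobuu*.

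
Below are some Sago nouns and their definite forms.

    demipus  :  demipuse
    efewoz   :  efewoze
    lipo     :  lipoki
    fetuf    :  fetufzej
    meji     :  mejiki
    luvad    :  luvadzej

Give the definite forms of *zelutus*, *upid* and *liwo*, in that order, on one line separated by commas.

The pattern is sibilance of the final sound: -e when the stem ends in a sibilant (*demipus*, *efewoz*); -zej when the stem ends in a non-sibilant consonant (*fetuf*, *luvad*); -ki when the stem ends in a vowel (*lipo*, *meji*).
The final sound of *zelutus* is /s/, which is a sibilant, so the suffix is -e, giving *zelutuse*.
The final sound of *upid* is /d/, which is a non-sibilant consonant, so the suffix is -zej, giving *upidzej*.
*liwo* — final sound /o/ (a vowel) → -ki → *liwoki*.

zelutuse, upidzej, liwoki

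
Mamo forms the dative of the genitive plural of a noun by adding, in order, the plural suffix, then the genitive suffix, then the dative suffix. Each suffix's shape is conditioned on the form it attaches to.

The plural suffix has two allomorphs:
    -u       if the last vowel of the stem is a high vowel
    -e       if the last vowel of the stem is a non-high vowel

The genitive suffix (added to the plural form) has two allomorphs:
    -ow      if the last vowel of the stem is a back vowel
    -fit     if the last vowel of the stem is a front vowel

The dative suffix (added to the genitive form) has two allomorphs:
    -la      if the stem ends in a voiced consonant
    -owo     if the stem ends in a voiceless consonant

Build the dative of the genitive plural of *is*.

Since the last vowel of *is* is /i/ (a high vowel), it takes -u, giving *isu*.
Since the last vowel of the plural form *isu* is /u/ (a back vowel), it takes -ow, giving *isuow*.
The genitive form *isuow* — final consonant /w/ (voiced) → -la → *isuowla*.

isuowla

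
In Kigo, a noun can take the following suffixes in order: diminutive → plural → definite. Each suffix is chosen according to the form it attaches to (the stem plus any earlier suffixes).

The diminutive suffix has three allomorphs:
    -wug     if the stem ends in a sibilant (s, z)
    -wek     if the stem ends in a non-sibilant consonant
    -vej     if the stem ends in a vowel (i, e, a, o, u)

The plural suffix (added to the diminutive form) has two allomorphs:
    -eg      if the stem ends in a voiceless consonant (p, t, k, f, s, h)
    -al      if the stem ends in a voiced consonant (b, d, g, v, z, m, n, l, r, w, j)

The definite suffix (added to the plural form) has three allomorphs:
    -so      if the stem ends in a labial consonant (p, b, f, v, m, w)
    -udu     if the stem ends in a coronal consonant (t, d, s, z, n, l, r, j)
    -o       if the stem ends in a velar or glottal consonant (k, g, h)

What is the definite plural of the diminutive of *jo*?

*jo*: final sound = /o/, a vowel → -vej → *jovej*.
The diminutive form *jovej* — final consonant /j/ (voiced) → -al → *jovejal*.
The plural form *jovejal* — final consonant /l/ (coronal) → -udu → *jovejaludu*.

jovejaludu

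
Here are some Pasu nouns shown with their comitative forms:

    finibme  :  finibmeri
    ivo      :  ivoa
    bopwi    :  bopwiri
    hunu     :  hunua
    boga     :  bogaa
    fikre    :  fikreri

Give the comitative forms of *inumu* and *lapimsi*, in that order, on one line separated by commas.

inumua, lapimsiri

The alternation tracks the last vowel of the stem — -ri when the last vowel of the stem is a front vowel (*finibme*, *bopwi*, *fikre*); -a when the last vowel of the stem is a back vowel (*ivo*, *hunu*, *boga*).
The last vowel of *inumu* is /u/, which is a back vowel, so the suffix is -a, giving *inumua*.
*lapimsi* — last vowel /i/ (a front vowel) → -ri → *lapimsiri*.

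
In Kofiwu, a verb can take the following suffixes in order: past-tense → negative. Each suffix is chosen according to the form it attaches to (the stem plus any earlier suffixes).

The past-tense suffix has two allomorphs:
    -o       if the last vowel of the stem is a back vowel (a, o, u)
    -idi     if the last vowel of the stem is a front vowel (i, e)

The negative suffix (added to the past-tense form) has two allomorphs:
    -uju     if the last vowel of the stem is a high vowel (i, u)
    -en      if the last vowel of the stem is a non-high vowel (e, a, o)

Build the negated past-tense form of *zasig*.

*zasig* — last vowel /i/ (a front vowel) → -idi → *zasigidi*.
Since the last vowel of the past-tense form *zasigidi* is /i/ (a high vowel), it takes -uju, giving *zasigidiuju*.

zasigidiuju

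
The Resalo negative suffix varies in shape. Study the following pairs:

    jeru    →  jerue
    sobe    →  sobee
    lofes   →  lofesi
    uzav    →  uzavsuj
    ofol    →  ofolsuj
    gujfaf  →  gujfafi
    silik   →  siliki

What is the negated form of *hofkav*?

hofkavsuj

The pattern is voicing of the final sound: -i when the stem ends in a voiceless consonant (*lofes*, *gujfaf*, *silik*); -suj when the stem ends in a voiced consonant (*uzav*, *ofol*); -e when the stem ends in a vowel (*jeru*, *sobe*).
Since the final sound of *hofkav* is /v/ (a voiced consonant), it takes -suj, giving *hofkavsuj*.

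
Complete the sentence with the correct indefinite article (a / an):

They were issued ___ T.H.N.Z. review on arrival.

The indefinite article is chosen by the initial *sound* of the following word, not its spelling.
The initialism *T.H.N.Z.* is read letter by letter; the first letter, T, is pronounced /tiː/, which begins with a consonant sound.
So the article is *a*: They were issued a T.H.N.Z. review on arrival.

a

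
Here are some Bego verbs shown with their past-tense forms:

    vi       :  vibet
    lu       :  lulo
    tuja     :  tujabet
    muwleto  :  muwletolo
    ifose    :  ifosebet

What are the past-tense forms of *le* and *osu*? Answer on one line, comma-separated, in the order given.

lebet, osulo

Looking at the last vowel of each stem: -lo when the last vowel of the stem is a rounded vowel (*lu*, *muwleto*); -bet when the last vowel of the stem is an unrounded vowel (*vi*, *tuja*, *ifose*).
Since the last vowel of *le* is /e/ (an unrounded vowel), it takes -bet, giving *lebet*.
*osu*: last vowel = /u/, a rounded vowel → -lo → *osulo*.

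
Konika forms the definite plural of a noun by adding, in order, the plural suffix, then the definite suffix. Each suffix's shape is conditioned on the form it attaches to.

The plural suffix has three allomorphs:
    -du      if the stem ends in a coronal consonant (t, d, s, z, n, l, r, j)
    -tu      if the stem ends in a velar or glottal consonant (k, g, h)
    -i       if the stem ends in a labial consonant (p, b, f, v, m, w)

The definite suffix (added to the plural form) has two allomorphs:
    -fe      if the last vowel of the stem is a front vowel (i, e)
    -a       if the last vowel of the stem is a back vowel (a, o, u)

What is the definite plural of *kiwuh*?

kiwuhtua

*kiwuh*: final consonant = /h/, velar/glottal → -tu → *kiwuhtu*.
The plural form *kiwuhtu*: last vowel = /u/, a back vowel → -a → *kiwuhtua*.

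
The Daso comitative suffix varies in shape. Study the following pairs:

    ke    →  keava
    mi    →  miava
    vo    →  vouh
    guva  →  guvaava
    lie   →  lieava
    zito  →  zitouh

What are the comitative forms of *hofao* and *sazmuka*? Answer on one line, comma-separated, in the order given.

Looking at the last vowel of each stem: -uh when the last vowel of the stem is a rounded vowel (*vo*, *zito*); -ava when the last vowel of the stem is an unrounded vowel (*ke*, *mi*, *guva*, *lie*).
Since the last vowel of *hofao* is /o/ (a rounded vowel), it takes -uh, giving *hofaouh*.
*sazmuka* — last vowel /a/ (an unrounded vowel) → -ava → *sazmukaava*.

hofaouh, sazmukaava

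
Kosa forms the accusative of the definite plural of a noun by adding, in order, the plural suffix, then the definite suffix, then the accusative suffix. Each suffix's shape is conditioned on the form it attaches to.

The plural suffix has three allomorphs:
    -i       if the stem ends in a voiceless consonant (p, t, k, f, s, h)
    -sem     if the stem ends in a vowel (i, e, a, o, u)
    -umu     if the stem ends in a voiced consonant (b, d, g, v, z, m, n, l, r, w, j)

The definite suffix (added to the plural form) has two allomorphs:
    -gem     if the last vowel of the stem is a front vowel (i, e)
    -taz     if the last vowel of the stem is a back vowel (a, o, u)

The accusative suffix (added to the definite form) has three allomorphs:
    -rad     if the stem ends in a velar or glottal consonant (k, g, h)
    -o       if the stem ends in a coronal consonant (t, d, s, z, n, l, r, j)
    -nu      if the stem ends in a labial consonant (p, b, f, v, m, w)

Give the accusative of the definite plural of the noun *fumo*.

fumosemgemnu

Since the final sound of *fumo* is /o/ (a vowel), it takes -sem, giving *fumosem*.
The plural form *fumosem* — last vowel /e/ (a front vowel) → -gem → *fumosemgem*.
The definite form *fumosemgem* — final consonant /m/ (labial) → -nu → *fumosemgemnu*.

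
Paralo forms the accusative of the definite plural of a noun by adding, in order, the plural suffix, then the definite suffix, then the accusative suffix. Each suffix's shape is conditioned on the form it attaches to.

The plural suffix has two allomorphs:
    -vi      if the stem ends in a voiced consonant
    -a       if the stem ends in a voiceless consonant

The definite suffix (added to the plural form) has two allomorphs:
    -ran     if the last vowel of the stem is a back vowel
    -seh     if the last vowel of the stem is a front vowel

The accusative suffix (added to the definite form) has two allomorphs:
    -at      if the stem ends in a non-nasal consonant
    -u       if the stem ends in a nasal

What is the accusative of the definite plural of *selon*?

The final consonant of *selon* is /n/, which is voiced, so the plural suffix is -vi, giving *selonvi*.
Since the last vowel of the plural form *selonvi* is /i/ (a front vowel), it takes -seh, giving *selonviseh*.
The definite form *selonviseh* — final consonant /h/ (non-nasal) → -at → *selonvisehat*.

selonvisehat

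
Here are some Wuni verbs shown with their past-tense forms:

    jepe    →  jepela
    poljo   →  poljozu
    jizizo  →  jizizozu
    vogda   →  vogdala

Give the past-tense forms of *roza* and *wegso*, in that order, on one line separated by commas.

rozala, wegsozu

The suffix is conditioned by the last vowel: -zu when the last vowel of the stem is a rounded vowel (*poljo*, *jizizo*); -la when the last vowel of the stem is an unrounded vowel (*jepe*, *vogda*).
The last vowel of *roza* is /a/, which is an unrounded vowel, so the suffix is -la, giving *rozala*.
Since the last vowel of *wegso* is /o/ (a rounded vowel), it takes -zu, giving *wegsozu*.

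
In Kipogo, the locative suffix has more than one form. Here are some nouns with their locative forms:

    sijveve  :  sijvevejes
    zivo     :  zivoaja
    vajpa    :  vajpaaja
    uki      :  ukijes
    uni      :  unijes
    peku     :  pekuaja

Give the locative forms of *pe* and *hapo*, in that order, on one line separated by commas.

pejes, hapoaja

Looking at the last vowel of each stem: -jes when the last vowel of the stem is a front vowel (*sijveve*, *uki*, *uni*); -aja when the last vowel of the stem is a back vowel (*zivo*, *vajpa*, *peku*).
Since the last vowel of *pe* is /e/ (a front vowel), it takes -jes, giving *pejes*.
The last vowel of *hapo* is /o/, which is a back vowel, so the suffix is -aja, giving *hapoaja*.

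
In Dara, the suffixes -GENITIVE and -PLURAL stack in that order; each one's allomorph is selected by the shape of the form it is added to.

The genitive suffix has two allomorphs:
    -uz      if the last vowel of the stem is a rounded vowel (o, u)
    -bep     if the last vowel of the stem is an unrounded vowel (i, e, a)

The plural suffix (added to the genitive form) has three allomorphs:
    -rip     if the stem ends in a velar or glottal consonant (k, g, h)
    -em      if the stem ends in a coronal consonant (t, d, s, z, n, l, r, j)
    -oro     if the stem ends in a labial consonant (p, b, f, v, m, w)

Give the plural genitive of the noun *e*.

*e* — last vowel /e/ (an unrounded vowel) → -bep → *ebep*.
Since the final consonant of the genitive form *ebep* is /p/ (labial), it takes -oro, giving *ebeporo*.

ebeporo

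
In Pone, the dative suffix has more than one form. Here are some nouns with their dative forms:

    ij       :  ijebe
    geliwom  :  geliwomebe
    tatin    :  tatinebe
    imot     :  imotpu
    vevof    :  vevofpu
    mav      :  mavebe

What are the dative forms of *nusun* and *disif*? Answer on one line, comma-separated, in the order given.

nusunebe, disifpu

Looking at the final consonant of each stem: -pu when the stem ends in a voiceless consonant (*imot*, *vevof*); -ebe when the stem ends in a voiced consonant (*ij*, *geliwom*, *tatin*, *mav*).
The final consonant of *nusun* is /n/, which is voiced, so the suffix is -ebe, giving *nusunebe*.
*disif*: final consonant = /f/, voiceless → -pu → *disifpu*.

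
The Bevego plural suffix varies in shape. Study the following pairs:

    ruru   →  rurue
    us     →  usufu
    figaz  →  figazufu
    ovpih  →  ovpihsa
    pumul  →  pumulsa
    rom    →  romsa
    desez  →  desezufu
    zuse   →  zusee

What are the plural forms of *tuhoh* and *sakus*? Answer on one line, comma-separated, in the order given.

The pattern is sibilance of the final sound: -ufu when the stem ends in a sibilant (*us*, *figaz*, *desez*); -sa when the stem ends in a non-sibilant consonant (*ovpih*, *pumul*, *rom*); -e when the stem ends in a vowel (*ruru*, *zuse*).
Since the final sound of *tuhoh* is /h/ (a non-sibilant consonant), it takes -sa, giving *tuhohsa*.
*sakus*: final sound = /s/, a sibilant → -ufu → *sakusufu*.

tuhohsa, sakusufu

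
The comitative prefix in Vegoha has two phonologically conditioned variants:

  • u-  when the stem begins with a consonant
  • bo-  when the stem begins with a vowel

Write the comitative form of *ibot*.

boibot

*ibot* — first sound /i/ (a vowel) → bo- → *boibot*.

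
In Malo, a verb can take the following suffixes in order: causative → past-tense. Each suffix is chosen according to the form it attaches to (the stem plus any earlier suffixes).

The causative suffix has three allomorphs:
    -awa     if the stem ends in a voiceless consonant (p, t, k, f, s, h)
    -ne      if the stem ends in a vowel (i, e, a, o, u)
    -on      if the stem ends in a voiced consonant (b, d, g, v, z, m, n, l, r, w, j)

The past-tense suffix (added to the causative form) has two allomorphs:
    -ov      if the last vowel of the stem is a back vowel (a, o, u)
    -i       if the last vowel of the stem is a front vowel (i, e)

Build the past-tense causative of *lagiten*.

lagitenonov

*lagiten*: final sound = /n/, a voiced consonant → -on → *lagitenon*.
The causative form *lagitenon*: last vowel = /o/, a back vowel → -ov → *lagitenonov*.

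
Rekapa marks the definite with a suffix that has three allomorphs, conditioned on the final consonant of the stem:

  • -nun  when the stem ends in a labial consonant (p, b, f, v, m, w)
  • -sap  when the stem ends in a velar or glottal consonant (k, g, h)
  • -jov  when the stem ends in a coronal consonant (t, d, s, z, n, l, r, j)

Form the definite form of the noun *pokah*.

Since the final consonant of *pokah* is /h/ (velar/glottal), it takes -sap, giving *pokahsap*.

pokahsap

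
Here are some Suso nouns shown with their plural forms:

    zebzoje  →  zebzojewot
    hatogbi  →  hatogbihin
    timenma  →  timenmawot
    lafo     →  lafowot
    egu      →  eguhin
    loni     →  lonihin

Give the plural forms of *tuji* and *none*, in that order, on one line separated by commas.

The alternation tracks the last vowel of the stem — -hin when the last vowel of the stem is a high vowel (*hatogbi*, *egu*, *loni*); -wot when the last vowel of the stem is a non-high vowel (*zebzoje*, *timenma*, *lafo*).
*tuji* — last vowel /i/ (a high vowel) → -hin → *tujihin*.
Since the last vowel of *none* is /e/ (a non-high vowel), it takes -wot, giving *nonewot*.

tujihin, nonewot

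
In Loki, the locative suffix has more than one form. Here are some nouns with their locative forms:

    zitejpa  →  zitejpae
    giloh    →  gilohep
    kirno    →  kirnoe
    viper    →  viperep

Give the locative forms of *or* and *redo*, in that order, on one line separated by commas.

orep, redoe

Looking at the final sound of each stem: -ep when the stem ends in a consonant (*giloh*, *viper*); -e when the stem ends in a vowel (*zitejpa*, *kirno*).
The final sound of *or* is /r/, which is a consonant, so the suffix is -ep, giving *orep*.
The final sound of *redo* is /o/, which is a vowel, so the suffix is -e, giving *redoe*.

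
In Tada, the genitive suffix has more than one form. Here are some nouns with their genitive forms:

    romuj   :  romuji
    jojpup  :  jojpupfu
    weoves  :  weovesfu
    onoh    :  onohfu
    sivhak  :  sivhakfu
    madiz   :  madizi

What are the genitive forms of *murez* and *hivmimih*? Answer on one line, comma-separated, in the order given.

The alternation tracks the final consonant of the stem — -fu when the stem ends in a voiceless consonant (*jojpup*, *weoves*, *onoh*, *sivhak*); -i when the stem ends in a voiced consonant (*romuj*, *madiz*).
*murez* — final consonant /z/ (voiced) → -i → *murezi*.
*hivmimih* — final consonant /h/ (voiceless) → -fu → *hivmimihfu*.

murezi, hivmimihfu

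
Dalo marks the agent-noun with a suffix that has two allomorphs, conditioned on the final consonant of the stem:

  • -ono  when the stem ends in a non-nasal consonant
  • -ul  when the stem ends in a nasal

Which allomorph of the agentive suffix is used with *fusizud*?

*fusizud*: final consonant = /d/, non-nasal → -ono.

-ono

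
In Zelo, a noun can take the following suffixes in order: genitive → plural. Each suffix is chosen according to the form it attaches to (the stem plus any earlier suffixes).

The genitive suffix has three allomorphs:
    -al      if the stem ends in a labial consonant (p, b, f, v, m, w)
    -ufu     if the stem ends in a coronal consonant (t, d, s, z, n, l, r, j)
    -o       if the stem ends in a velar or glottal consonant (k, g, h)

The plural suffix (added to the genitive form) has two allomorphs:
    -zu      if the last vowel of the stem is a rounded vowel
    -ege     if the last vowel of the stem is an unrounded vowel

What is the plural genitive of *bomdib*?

bomdibalege

The final consonant of *bomdib* is /b/, which is labial, so the genitive suffix is -al, giving *bomdibal*.
Since the last vowel of the genitive form *bomdibal* is /a/ (an unrounded vowel), it takes -ege, giving *bomdibalege*.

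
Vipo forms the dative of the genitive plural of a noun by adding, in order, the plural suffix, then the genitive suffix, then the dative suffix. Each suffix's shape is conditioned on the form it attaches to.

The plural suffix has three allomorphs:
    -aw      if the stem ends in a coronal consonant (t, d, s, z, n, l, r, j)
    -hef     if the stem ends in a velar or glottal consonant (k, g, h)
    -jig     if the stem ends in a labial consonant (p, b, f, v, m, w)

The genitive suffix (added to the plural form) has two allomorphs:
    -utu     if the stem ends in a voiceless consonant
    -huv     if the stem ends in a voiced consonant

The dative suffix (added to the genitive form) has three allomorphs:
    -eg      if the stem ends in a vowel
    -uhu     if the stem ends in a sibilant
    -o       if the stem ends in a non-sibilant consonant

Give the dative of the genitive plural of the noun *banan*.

*banan*: final consonant = /n/, coronal → -aw → *bananaw*.
Since the final consonant of the plural form *bananaw* is /w/ (voiced), it takes -huv, giving *bananawhuv*.
The genitive form *bananawhuv*: final sound = /v/, a non-sibilant consonant → -o → *bananawhuvo*.

bananawhuvo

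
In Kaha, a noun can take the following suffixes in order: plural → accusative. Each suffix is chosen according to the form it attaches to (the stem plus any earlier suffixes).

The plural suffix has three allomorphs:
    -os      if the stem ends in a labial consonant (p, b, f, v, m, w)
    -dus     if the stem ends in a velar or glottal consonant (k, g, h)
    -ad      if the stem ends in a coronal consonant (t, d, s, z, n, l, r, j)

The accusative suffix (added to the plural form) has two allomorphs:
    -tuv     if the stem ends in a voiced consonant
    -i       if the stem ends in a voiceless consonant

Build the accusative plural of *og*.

*og*: final consonant = /g/, velar/glottal → -dus → *ogdus*.
Since the final consonant of the plural form *ogdus* is /s/ (voiceless), it takes -i, giving *ogdusi*.

ogdusi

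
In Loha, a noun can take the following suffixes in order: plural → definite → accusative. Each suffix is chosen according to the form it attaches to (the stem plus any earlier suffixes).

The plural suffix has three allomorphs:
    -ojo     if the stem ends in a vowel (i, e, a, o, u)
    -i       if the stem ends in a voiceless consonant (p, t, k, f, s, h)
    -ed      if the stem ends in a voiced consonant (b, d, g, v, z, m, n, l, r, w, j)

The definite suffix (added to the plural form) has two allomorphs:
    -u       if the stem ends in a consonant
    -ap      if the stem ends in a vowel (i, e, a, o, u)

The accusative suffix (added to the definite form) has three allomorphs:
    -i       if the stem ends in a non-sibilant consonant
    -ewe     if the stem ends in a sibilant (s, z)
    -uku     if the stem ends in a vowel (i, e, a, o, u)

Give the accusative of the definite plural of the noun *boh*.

Since the final sound of *boh* is /h/ (a voiceless consonant), it takes -i, giving *bohi*.
The final sound of the plural form *bohi* is /i/, which is a vowel, so the definite suffix is -ap, giving *bohiap*.
The definite form *bohiap* — final sound /p/ (a non-sibilant consonant) → -i → *bohiapi*.

bohiapi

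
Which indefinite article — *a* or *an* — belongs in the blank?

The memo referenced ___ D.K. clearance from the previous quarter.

a

The indefinite article is chosen by the initial *sound* of the following word, not its spelling.
The initialism *D.K.* is read letter by letter; the first letter, D, is pronounced /diː/, which begins with a consonant sound.
So the article is *a*: The memo referenced a D.K. clearance from the previous quarter.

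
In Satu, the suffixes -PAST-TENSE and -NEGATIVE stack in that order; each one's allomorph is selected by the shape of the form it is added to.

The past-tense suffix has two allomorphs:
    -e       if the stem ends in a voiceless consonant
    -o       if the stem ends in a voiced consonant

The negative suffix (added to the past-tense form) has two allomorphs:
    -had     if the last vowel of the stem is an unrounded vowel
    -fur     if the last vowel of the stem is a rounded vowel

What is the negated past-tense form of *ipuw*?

ipuwofur

Since the final consonant of *ipuw* is /w/ (voiced), it takes -o, giving *ipuwo*.
The past-tense form *ipuwo* — last vowel /o/ (a rounded vowel) → -fur → *ipuwofur*.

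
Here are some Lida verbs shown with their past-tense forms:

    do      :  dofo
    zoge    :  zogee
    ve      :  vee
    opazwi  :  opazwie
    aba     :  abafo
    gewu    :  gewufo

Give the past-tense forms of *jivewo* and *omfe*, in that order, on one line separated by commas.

jivewofo, omfee

The alternation tracks the last vowel of the stem — -e when the last vowel of the stem is a front vowel (*zoge*, *ve*, *opazwi*); -fo when the last vowel of the stem is a back vowel (*do*, *aba*, *gewu*).
The last vowel of *jivewo* is /o/, which is a back vowel, so the suffix is -fo, giving *jivewofo*.
The last vowel of *omfe* is /e/, which is a front vowel, so the suffix is -e, giving *omfee*.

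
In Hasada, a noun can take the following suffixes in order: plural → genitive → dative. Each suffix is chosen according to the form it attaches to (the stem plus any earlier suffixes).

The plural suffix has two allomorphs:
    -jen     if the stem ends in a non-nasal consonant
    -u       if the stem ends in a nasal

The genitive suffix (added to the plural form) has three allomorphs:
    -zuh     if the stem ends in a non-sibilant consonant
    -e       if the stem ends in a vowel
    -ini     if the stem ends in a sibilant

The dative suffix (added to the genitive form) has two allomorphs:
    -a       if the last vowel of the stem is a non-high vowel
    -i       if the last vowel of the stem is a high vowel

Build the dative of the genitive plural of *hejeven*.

hejevenuea

*hejeven* — final consonant /n/ (a nasal) → -u → *hejevenu*.
The plural form *hejevenu* — final sound /u/ (a vowel) → -e → *hejevenue*.
The genitive form *hejevenue* — last vowel /e/ (a non-high vowel) → -a → *hejevenuea*.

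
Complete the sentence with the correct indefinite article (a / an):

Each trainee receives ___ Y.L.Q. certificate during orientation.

a

The indefinite article is chosen by the initial *sound* of the following word, not its spelling.
The initialism *Y.L.Q.* is read letter by letter; the first letter, Y, is pronounced /waɪ/, which begins with a consonant sound.
So the article is *a*: Each trainee receives a Y.L.Q. certificate during orientation.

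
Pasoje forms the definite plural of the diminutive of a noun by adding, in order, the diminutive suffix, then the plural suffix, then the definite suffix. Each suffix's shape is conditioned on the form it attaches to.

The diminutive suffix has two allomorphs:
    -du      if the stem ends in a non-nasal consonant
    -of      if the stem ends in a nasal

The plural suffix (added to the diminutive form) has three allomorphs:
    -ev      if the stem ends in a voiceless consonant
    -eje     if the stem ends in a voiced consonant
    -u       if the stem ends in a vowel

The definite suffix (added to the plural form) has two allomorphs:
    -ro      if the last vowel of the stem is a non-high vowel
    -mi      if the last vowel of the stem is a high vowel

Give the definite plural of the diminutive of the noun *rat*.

ratduumi

The final consonant of *rat* is /t/, which is non-nasal, so the diminutive suffix is -du, giving *ratdu*.
The diminutive form *ratdu*: final sound = /u/, a vowel → -u → *ratduu*.
The last vowel of the plural form *ratduu* is /u/, which is a high vowel, so the definite suffix is -mi, giving *ratduumi*.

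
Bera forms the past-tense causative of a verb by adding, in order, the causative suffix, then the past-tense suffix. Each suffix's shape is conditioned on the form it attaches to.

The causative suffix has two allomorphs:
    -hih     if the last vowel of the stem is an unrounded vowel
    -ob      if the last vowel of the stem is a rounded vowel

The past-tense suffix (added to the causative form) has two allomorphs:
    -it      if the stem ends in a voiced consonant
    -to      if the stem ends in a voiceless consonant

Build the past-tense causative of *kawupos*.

kawuposobit

Since the last vowel of *kawupos* is /o/ (a rounded vowel), it takes -ob, giving *kawuposob*.
The causative form *kawuposob*: final consonant = /b/, voiced → -it → *kawuposobit*.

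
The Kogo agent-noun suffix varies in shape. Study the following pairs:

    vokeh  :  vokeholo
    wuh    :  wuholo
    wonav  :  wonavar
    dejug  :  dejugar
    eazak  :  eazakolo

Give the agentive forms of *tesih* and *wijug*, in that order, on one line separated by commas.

The pattern is voicing of the final consonant: -olo when the stem ends in a voiceless consonant (*vokeh*, *wuh*, *eazak*); -ar when the stem ends in a voiced consonant (*wonav*, *dejug*).
The final consonant of *tesih* is /h/, which is voiceless, so the suffix is -olo, giving *tesiholo*.
Since the final consonant of *wijug* is /g/ (voiced), it takes -ar, giving *wijugar*.

tesiholo, wijugar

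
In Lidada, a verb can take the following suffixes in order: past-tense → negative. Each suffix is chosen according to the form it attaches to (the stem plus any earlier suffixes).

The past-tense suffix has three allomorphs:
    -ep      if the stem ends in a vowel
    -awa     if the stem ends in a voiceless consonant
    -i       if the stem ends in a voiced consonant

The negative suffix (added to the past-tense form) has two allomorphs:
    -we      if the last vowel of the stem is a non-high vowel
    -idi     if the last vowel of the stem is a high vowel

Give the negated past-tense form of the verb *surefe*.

surefeepwe

*surefe*: final sound = /e/, a vowel → -ep → *surefeep*.
The past-tense form *surefeep*: last vowel = /e/, a non-high vowel → -we → *surefeepwe*.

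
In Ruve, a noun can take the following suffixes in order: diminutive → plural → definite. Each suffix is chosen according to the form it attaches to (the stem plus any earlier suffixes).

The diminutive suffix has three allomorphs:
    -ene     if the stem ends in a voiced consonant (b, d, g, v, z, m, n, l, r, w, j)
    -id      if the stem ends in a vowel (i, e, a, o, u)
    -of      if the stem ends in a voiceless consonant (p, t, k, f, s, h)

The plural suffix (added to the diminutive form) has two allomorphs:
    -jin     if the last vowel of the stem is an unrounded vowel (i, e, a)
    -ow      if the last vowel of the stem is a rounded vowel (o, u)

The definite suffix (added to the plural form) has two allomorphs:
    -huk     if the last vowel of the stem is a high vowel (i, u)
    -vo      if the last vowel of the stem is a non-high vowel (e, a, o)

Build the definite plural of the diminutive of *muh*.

muhofowvo

*muh* — final sound /h/ (a voiceless consonant) → -of → *muhof*.
The diminutive form *muhof*: last vowel = /o/, a rounded vowel → -ow → *muhofow*.
The last vowel of the plural form *muhofow* is /o/, which is a non-high vowel, so the definite suffix is -vo, giving *muhofowvo*.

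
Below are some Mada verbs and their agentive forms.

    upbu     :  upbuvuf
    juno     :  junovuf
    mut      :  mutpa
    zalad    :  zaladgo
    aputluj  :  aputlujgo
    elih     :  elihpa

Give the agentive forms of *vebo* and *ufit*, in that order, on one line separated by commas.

The suffix is conditioned by the final sound: -pa when the stem ends in a voiceless consonant (*mut*, *elih*); -go when the stem ends in a voiced consonant (*zalad*, *aputluj*); -vuf when the stem ends in a vowel (*upbu*, *juno*).
The final sound of *vebo* is /o/, which is a vowel, so the suffix is -vuf, giving *vebovuf*.
*ufit*: final sound = /t/, a voiceless consonant → -pa → *ufitpa*.

vebovuf, ufitpa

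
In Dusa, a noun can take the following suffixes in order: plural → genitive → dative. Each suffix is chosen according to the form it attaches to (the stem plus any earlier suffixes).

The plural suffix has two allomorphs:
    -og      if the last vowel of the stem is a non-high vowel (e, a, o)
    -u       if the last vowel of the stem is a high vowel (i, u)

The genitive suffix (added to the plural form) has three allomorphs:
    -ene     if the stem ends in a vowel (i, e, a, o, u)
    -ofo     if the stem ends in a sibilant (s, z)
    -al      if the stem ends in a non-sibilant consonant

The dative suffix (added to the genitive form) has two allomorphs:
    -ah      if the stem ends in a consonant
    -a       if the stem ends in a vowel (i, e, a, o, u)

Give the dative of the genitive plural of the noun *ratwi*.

ratwiuenea

*ratwi*: last vowel = /i/, a high vowel → -u → *ratwiu*.
The plural form *ratwiu*: final sound = /u/, a vowel → -ene → *ratwiuene*.
The genitive form *ratwiuene* — final sound /e/ (a vowel) → -a → *ratwiuenea*.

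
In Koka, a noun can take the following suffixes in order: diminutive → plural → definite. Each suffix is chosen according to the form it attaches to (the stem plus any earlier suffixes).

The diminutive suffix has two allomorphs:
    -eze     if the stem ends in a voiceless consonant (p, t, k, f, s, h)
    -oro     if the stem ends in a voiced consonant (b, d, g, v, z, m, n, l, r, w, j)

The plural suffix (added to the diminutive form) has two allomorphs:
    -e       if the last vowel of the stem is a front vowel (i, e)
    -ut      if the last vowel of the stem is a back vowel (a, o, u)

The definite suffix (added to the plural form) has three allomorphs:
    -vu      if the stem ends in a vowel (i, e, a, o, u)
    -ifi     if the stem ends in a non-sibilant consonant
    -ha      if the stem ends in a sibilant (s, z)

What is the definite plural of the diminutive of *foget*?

*foget*: final consonant = /t/, voiceless → -eze → *fogeteze*.
The diminutive form *fogeteze*: last vowel = /e/, a front vowel → -e → *fogetezee*.
The plural form *fogetezee* — final sound /e/ (a vowel) → -vu → *fogetezeevu*.

fogetezeevu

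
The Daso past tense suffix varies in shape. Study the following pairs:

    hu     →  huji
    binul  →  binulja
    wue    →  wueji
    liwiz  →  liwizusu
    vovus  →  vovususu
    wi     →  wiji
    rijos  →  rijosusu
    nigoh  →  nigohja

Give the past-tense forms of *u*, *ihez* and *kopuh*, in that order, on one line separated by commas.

uji, ihezusu, kopuhja

The alternation tracks the final sound of the stem — -usu when the stem ends in a sibilant (*liwiz*, *vovus*, *rijos*); -ja when the stem ends in a non-sibilant consonant (*binul*, *nigoh*); -ji when the stem ends in a vowel (*hu*, *wue*, *wi*).
The final sound of *u* is /u/, which is a vowel, so the suffix is -ji, giving *uji*.
The final sound of *ihez* is /z/, which is a sibilant, so the suffix is -usu, giving *ihezusu*.
Since the final sound of *kopuh* is /h/ (a non-sibilant consonant), it takes -ja, giving *kopuhja*.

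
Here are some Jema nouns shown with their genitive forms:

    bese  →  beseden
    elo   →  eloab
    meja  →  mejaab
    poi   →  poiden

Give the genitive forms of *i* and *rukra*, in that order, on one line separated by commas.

The pattern is front/back vowel harmony: -den when the last vowel of the stem is a front vowel (*bese*, *poi*); -ab when the last vowel of the stem is a back vowel (*elo*, *meja*).
*i*: last vowel = /i/, a front vowel → -den → *iden*.
*rukra*: last vowel = /a/, a back vowel → -ab → *rukraab*.

iden, rukraab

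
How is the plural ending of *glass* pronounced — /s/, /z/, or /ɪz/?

The stem *glass* ends in a sibilant (/s, z, ʃ, ʒ, tʃ, dʒ/).
The plural suffix surfaces as /ɪz/ after sibilants, /s/ after other voiceless consonants, and /z/ after other voiced sounds.
So the plural -s on *glass* is pronounced /ɪz/.

/ɪz/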